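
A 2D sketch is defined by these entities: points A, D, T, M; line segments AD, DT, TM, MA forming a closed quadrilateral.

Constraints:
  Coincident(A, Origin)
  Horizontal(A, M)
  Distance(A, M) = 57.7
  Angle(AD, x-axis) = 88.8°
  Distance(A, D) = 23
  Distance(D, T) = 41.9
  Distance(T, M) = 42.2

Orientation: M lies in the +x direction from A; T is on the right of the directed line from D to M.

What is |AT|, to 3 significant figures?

23.6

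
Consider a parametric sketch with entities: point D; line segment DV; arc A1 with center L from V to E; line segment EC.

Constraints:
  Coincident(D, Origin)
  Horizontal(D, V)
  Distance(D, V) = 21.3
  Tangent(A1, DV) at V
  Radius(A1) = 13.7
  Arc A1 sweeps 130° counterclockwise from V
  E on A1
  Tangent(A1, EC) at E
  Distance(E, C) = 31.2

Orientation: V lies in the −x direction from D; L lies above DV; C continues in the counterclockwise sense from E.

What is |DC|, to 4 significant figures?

55.73

D is at the origin; D and V share the same y with |DV| = 21.3 and V on the −x side, so V = (-21.30, 0.000). Since A1 is tangent to DV there, LV ⟂ DV, so L = V + (0, 13.7) = (-21.30, 13.70). On A1, V sits at bearing -90° from L; a 130° counterclockwise sweep puts E at bearing 40°, so E = L + 13.7·(cos 40°, sin 40°) = (-10.81, 22.51). Tangency of A1 to EC means the radius LE is perpendicular to EC, so EC runs along (−sin 40°, cos 40°); with |EC| = 31.2, C = (-30.86, 46.41). Then |DC| = |C − D| = 55.73.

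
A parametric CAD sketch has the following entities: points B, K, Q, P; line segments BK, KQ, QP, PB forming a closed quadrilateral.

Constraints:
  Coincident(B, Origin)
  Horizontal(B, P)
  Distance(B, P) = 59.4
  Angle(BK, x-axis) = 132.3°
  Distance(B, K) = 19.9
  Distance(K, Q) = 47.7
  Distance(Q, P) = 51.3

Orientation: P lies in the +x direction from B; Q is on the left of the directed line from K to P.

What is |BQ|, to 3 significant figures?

48.2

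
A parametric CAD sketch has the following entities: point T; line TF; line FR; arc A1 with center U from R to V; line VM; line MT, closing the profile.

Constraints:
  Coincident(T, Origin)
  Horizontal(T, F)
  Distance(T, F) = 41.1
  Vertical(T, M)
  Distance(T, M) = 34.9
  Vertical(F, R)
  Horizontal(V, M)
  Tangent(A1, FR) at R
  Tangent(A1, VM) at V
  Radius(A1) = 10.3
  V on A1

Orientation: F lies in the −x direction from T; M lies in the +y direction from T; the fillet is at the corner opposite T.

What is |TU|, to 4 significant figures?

39.42

T is at the origin; TF is horizontal with |TF| = 41.1 and F on the −x side, so F = (-41.10, 0.000). TM is vertical with |TM| = 34.9 and M on the +y side, so M = (0.000, 34.90). The virtual corner opposite T is at (-41.10, 34.90). A1 meets FR tangentially, so UR is at right angles to FR and since A1 is tangent to VM there, UV ⟂ VM, with radius 10.3, so the center U sits 10.3 in from both sides at U = (-30.80, 24.60). Then |TU| = |U − T| = 39.42.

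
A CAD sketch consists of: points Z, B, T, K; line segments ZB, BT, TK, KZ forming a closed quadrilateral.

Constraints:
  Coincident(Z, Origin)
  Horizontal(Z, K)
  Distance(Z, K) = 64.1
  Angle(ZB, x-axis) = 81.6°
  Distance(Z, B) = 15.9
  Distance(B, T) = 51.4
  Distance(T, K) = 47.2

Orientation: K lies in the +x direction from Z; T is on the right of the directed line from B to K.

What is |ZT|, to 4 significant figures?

39.91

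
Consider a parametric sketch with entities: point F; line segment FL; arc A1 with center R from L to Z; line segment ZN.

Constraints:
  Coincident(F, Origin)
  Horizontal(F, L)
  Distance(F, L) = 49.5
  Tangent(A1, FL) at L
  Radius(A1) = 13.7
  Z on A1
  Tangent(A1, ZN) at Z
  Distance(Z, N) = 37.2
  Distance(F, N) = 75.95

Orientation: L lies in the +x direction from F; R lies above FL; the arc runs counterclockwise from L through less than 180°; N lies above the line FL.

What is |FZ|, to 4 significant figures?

65.05

Checks: |RZ| = 13.70 ✓; ∠(RZ, ZN) = 90.00° ✓; |ZN| = 37.20 ✓; |FN| = 75.95 ✓.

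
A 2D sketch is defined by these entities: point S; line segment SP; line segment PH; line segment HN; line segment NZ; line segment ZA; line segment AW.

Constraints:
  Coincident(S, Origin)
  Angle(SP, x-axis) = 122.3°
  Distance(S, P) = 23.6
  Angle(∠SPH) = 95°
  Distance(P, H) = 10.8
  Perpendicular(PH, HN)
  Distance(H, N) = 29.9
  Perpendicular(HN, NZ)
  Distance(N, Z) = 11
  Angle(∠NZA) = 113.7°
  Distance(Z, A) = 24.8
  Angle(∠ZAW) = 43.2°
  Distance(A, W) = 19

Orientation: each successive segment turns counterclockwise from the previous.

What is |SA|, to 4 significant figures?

18.22

S is at the origin; SP runs at 122.3° with length 23.6, so P = (-12.61, 19.95). ∠SPH = 95.0° gives PH at -152.7° from the x-axis; with |PH| = 10.8, H = (-22.21, 14.99). The perpendicularity gives HN at right angles to PH, so HN runs at -62.70°; with |HN| = 29.9, N = (-8.494, -11.57). HN ⟂ NZ, so NZ runs at 27.30°; with |NZ| = 11.0, Z = (1.281, -6.530). ∠NZA = 113.7° gives ZA at 93.60° from the x-axis; with |ZA| = 24.8, A = (-0.2766, 18.22). Then |SA| = |A − S| = 18.22.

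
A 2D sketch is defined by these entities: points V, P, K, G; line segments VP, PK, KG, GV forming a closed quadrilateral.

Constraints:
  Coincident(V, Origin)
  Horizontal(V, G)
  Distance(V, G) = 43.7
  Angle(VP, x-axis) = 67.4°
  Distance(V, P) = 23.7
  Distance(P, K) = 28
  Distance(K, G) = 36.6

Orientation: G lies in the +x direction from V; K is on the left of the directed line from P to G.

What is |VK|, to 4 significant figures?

48.76

V is at the origin; V and G share the same y with |VG| = 43.7 and G in +x, so G = (43.7, 0). VP runs at 67.4° with |VP| = 23.7, so P = (9.108, 21.88). K is determined by |PK| = 28.0 and |KG| = 36.6 together: it lies at the intersection of circle(P, 28.0) and circle(G, 36.6). With |PG| = 40.93, the foot of the radical line on PG is 13.68 from P and the perpendicular offset is √(28.0² − 13.68²) = 24.43. Taking the left-of-PG solution: K = (33.73, 35.22).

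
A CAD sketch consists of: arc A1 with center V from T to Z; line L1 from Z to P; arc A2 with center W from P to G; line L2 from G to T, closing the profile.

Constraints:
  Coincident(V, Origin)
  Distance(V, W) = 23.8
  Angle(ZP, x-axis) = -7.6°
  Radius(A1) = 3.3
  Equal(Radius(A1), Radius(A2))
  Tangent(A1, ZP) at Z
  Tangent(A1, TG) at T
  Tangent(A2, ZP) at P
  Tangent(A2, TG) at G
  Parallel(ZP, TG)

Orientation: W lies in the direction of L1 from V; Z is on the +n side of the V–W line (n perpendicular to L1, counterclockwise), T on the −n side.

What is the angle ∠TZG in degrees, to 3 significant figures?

74.5°

Tangency of A1 to both parallel lines with radius 3.3 puts Z and T at V ± 3.3·n: Z = (0.436, 3.27), T = (-0.436, -3.27). Equal radii place P and G the same way about W: P = W + 3.3·n = (24.0, 0.123), G = W − 3.3·n = (23.2, -6.42). Then cos ∠TZG = ZT·ZG / (|ZT||ZG|), giving 74.5°.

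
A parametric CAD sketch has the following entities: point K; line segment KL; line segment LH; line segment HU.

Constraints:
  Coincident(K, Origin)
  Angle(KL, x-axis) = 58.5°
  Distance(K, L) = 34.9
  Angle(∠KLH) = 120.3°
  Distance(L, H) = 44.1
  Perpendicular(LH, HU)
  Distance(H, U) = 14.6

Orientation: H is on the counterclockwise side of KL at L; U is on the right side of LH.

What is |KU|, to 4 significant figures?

76.22

K is at the origin; KL runs at 58.5° with length 34.9, so L = 34.9·(cos 58.5°, sin 58.5°) = (18.24, 29.76). ∠KLH = 120.3°, so LH runs at 58.5° + (180° − 120.3°) = 118.2° from the x-axis; with |LH| = 44.1, H = L + 44.1·(cos 118.2°, sin 118.2°) = (-2.604, 68.62). The perpendicularity gives HU at right angles to LH; with |HU| = 14.6 on the right of LH, U = H + 14.6·(0.8813, 0.4726) = (10.26, 75.52). Then |KU| = |U − K| = 76.22.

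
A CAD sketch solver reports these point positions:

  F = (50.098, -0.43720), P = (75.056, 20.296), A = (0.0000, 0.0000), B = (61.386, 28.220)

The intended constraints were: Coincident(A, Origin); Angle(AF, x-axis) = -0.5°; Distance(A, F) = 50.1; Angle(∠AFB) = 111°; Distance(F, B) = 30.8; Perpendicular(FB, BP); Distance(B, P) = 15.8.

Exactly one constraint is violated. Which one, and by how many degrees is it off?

Perpendicular(FB, BP) — off by 8.60°.

A = (0.00, 0.00) ✓; AF at -0.5000° ✓; |AF| = 50.10 ✓; ∠AFB = 111.0° ✓; |FB| = 30.80 ✓; ∠(FB, BP) = 98.60° ✗; |BP| = 15.80 ✓.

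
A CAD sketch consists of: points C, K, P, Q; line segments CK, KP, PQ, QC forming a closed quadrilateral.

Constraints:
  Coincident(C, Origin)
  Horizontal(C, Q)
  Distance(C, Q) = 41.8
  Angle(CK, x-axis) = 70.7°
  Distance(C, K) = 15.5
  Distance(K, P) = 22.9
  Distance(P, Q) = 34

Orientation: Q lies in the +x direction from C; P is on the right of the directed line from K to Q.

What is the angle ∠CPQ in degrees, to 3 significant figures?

124°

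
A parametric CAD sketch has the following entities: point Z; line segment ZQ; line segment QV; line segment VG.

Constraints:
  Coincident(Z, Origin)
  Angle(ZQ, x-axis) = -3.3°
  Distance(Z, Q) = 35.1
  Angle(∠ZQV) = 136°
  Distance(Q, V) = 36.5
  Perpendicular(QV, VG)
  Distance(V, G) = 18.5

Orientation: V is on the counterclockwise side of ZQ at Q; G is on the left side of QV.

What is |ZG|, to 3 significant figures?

62.0

Z is at the origin; ZQ runs at -3.3° with length 35.1, so Q = 35.1·(cos -3.3°, sin -3.3°) = (35.0, -2.02). ∠ZQV = 136.0°, so QV runs at -3.3° + (180° − 136.0°) = 40.7° from the x-axis; with |QV| = 36.5, V = Q + 36.5·(cos 40.7°, sin 40.7°) = (62.7, 21.8). QV is perpendicular to VG; with |VG| = 18.5 on the left of QV, G = V + 18.5·(-0.652, 0.758) = (50.6, 35.8). Then |ZG| = |G − Z| = 62.0.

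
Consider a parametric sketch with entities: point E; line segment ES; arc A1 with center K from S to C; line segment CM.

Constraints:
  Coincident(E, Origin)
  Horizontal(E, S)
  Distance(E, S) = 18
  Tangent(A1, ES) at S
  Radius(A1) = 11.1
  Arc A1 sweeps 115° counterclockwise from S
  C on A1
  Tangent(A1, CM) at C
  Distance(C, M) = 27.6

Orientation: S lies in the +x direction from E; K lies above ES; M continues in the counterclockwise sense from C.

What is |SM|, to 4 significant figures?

40.84

E is at the origin; E and S share the same y with |ES| = 18.0 and S on the +x side, so S = (18.00, 0.000). Tangency of A1 to ES means the radius KS is perpendicular to ES, so K = S + (0, 11.1) = (18.00, 11.10). On A1, S sits at bearing -90° from K; a 115° counterclockwise sweep puts C at bearing 25°, so C = K + 11.1·(cos 25°, sin 25°) = (28.06, 15.79). Tangency of A1 to CM means the radius KC is perpendicular to CM, so CM runs along (−sin 25°, cos 25°); with |CM| = 27.6, M = (16.40, 40.81). Then |SM| = |M − S| = 40.84.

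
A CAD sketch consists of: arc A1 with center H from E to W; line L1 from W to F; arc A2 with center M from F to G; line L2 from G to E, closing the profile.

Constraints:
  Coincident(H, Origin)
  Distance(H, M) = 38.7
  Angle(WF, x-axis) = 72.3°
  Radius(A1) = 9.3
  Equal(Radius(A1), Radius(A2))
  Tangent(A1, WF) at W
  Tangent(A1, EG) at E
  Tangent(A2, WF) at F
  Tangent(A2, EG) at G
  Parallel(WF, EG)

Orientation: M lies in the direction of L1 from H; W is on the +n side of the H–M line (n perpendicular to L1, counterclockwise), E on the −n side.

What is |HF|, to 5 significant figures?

39.802

Tangency of A1 to both parallel lines with radius 9.3 puts W and E at H ± 9.3·n: W = (-8.8598, 2.8275), E = (8.8598, -2.8275). Equal radii place F and G the same way about M: F = M + 9.3·n = (2.9063, 39.696), G = M − 9.3·n = (20.626, 34.040). Then |HF| = |F − H| = 39.802.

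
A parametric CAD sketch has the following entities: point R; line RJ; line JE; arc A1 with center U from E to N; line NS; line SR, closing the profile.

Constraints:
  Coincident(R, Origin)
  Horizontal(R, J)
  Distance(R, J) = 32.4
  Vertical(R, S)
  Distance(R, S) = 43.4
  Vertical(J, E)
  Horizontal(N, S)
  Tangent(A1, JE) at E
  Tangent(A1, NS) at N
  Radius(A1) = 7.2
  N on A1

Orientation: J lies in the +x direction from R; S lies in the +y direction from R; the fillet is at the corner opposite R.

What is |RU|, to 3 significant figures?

44.1

R is at the origin; RJ is horizontal with |RJ| = 32.4 and J on the +x side, so J = (32.4, 0.00). RS is vertical with |RS| = 43.4 and S on the +y side, so S = (0.00, 43.4). The virtual corner opposite R is at (32.4, 43.4). The tangent condition forces UE to be normal to JE and tangency of A1 to NS means the radius UN is perpendicular to NS, with radius 7.2, so the center U sits 7.2 in from both sides at U = (25.2, 36.2). Then |RU| = |U − R| = 44.1.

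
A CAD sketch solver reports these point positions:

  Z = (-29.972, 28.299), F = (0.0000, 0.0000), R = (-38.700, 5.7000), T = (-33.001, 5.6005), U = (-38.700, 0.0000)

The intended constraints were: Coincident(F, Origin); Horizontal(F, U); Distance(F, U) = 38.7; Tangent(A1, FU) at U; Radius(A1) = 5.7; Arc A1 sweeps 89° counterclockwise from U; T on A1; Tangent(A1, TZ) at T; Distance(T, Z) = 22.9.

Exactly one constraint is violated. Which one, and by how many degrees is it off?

Tangent(A1, TZ) at T — off by 6.60°.

F = (0.00, 0.00) ✓; F.y = 0.00, U.y = 0.00 ✓; |FU| = 38.70 ✓; ∠(RU, UF) = 90.00° ✓; |RU| = 5.700 ✓; bearing(R→T) − bearing(R→U) = 89.00° ✓; |RT| = 5.700 ✓; ∠(RT, TZ) = 96.60° ✗; |TZ| = 22.90 ✓.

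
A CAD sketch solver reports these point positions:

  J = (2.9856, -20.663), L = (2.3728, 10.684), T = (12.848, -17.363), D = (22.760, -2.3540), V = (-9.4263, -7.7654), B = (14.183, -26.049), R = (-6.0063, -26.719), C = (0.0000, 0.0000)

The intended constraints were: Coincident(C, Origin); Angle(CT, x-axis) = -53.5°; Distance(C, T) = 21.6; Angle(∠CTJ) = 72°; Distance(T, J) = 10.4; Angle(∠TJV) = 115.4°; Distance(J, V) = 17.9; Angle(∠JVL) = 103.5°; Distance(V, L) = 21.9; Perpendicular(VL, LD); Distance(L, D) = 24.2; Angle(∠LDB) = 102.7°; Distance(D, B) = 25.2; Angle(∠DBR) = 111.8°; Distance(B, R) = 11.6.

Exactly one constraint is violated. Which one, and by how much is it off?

Distance(B, R) = 11.6 — off by 8.60.

C = (0.00, 0.00) ✓; CT at -53.50° ✓; |CT| = 21.60 ✓; ∠CTJ = 72.00° ✓; |TJ| = 10.40 ✓; ∠TJV = 115.4° ✓; |JV| = 17.90 ✓; ∠JVL = 103.5° ✓; |VL| = 21.90 ✓; ∠(VL, LD) = 90.00° ✓; |LD| = 24.20 ✓; ∠LDB = 102.7° ✓; |DB| = 25.20 ✓; ∠DBR = 111.8° ✓; |BR| = 20.20 ✗.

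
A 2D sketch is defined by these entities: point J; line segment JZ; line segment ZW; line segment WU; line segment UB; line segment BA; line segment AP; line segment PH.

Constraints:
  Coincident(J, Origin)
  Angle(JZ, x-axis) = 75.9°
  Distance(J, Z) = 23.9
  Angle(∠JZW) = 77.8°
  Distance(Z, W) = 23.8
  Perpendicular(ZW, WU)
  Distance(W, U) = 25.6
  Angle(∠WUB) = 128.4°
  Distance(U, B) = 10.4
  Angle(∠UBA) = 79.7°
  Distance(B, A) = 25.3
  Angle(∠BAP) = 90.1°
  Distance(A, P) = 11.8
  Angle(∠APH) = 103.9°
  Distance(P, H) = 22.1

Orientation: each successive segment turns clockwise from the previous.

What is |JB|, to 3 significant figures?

13.7

J is at the origin; JZ runs at 75.9° with length 23.9, so Z = (5.82, 23.2). ∠JZW = 77.8° gives ZW at -26.3° from the x-axis; with |ZW| = 23.8, W = (27.2, 12.6). ZW is perpendicular to WU, so WU runs at -116°; with |WU| = 25.6, U = (15.8, -10.3). ∠WUB = 128.4° gives UB at -168° from the x-axis; with |UB| = 10.4, B = (5.65, -12.5). Then |JB| = |B − J| = 13.7.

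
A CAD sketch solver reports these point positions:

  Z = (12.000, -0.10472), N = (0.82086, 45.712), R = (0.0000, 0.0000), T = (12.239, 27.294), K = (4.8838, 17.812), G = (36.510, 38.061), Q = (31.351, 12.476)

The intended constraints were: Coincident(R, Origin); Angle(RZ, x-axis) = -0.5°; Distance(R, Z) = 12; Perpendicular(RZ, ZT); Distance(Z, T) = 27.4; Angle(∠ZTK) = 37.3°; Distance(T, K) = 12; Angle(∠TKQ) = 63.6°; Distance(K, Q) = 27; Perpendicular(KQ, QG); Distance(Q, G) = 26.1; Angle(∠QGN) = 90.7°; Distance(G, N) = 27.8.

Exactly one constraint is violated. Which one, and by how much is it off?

Distance(G, N) = 27.8 — off by 8.70.

R = (0.00, 0.00) ✓; RZ at -0.5000° ✓; |RZ| = 12.00 ✓; ∠(RZ, ZT) = 90.00° ✓; |ZT| = 27.40 ✓; ∠ZTK = 37.30° ✓; |TK| = 12.00 ✓; ∠TKQ = 63.60° ✓; |KQ| = 27.00 ✓; ∠(KQ, QG) = 90.00° ✓; |QG| = 26.10 ✓; ∠QGN = 90.70° ✓; |GN| = 36.50 ✗.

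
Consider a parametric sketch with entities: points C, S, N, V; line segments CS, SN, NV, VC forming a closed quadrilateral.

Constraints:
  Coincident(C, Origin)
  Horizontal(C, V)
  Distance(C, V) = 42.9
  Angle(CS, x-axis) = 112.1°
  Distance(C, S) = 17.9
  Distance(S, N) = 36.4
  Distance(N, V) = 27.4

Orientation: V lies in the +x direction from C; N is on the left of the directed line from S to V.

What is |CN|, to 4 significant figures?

37.38

Checks: |SN| = 36.40 ✓; |NV| = 27.40 ✓.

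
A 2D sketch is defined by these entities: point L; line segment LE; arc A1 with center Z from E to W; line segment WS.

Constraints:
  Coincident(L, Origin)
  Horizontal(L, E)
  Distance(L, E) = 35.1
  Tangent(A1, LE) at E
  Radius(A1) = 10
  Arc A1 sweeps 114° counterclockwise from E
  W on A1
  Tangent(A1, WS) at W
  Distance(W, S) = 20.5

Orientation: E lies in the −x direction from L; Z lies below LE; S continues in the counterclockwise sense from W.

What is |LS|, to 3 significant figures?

48.6

L is at the origin; LE is horizontal with |LE| = 35.1 and E on the −x side, so E = (-35.1, 0.00). Since A1 is tangent to LE there, ZE ⟂ LE, so Z = E + (0, -10) = (-35.1, -10.0). On A1, E sits at bearing 90° from Z; a 114° counterclockwise sweep puts W at bearing 204°, so W = Z + 10.0·(cos 204°, sin 204°) = (-44.2, -14.1). The tangent condition forces ZW to be normal to WS, so WS runs along (−sin 204°, cos 204°); with |WS| = 20.5, S = (-35.9, -32.8). Then |LS| = |S − L| = 48.6.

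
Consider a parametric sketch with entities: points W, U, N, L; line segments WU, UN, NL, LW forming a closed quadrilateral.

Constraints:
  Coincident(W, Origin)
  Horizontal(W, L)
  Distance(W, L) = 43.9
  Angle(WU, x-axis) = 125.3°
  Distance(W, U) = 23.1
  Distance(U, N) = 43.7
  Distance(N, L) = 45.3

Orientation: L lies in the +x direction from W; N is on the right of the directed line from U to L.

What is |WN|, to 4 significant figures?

21.65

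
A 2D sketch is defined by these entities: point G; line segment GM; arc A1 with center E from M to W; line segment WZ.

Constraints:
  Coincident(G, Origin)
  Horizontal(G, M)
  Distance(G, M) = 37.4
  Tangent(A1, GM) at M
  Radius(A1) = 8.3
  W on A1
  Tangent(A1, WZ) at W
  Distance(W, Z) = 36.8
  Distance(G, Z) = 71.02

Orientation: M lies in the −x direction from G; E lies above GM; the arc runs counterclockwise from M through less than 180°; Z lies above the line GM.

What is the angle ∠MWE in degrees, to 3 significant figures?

20.8°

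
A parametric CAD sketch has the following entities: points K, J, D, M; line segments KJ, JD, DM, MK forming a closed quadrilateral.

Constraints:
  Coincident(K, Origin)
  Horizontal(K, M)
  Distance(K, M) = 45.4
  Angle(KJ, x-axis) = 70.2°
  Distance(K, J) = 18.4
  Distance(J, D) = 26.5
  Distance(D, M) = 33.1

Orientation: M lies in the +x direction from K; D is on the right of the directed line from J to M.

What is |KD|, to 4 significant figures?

15.67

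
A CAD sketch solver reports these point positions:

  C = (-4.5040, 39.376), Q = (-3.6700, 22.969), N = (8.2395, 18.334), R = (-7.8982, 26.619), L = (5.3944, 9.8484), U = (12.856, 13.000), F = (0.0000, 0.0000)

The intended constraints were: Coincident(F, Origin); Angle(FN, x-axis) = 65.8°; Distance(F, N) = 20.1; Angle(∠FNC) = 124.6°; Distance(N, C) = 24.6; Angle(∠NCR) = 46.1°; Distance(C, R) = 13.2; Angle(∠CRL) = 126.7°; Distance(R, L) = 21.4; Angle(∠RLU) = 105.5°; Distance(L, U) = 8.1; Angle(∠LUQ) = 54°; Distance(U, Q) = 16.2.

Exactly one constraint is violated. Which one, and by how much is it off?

Distance(U, Q) = 16.2 — off by 3.10.

F = (0.00, 0.00) ✓; FN at 65.80° ✓; |FN| = 20.10 ✓; ∠FNC = 124.6° ✓; |NC| = 24.60 ✓; ∠NCR = 46.10° ✓; |CR| = 13.20 ✓; ∠CRL = 126.7° ✓; |RL| = 21.40 ✓; ∠RLU = 105.5° ✓; |LU| = 8.100 ✓; ∠LUQ = 54.00° ✓; |UQ| = 19.30 ✗.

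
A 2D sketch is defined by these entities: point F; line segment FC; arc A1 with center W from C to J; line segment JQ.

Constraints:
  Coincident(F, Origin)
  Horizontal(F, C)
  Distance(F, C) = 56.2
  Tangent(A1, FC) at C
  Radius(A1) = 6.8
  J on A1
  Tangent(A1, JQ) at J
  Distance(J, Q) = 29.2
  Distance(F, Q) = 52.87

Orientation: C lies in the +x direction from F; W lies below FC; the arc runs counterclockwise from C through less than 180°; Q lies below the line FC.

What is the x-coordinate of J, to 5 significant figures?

49.679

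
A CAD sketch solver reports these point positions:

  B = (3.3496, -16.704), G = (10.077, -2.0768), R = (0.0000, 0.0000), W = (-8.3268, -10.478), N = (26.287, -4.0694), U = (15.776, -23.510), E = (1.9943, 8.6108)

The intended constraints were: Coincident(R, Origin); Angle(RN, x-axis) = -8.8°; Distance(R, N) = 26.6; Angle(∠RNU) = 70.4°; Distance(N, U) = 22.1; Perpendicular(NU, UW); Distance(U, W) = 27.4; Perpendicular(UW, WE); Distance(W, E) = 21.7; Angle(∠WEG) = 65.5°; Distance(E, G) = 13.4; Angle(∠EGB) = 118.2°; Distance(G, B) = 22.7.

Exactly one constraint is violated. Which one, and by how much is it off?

Distance(G, B) = 22.7 — off by 6.60.

R = (0.00, 0.00) ✓; RN at -8.800° ✓; |RN| = 26.60 ✓; ∠RNU = 70.40° ✓; |NU| = 22.10 ✓; ∠(NU, UW) = 90.00° ✓; |UW| = 27.40 ✓; ∠(UW, WE) = 90.00° ✓; |WE| = 21.70 ✓; ∠WEG = 65.50° ✓; |EG| = 13.40 ✓; ∠EGB = 118.2° ✓; |GB| = 16.10 ✗.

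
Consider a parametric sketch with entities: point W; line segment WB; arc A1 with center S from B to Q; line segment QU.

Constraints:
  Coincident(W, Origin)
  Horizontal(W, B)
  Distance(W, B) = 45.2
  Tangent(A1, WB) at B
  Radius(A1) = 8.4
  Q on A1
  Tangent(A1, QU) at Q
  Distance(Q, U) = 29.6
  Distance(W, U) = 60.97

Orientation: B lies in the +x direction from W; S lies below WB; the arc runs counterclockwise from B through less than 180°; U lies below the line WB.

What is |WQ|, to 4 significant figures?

38.86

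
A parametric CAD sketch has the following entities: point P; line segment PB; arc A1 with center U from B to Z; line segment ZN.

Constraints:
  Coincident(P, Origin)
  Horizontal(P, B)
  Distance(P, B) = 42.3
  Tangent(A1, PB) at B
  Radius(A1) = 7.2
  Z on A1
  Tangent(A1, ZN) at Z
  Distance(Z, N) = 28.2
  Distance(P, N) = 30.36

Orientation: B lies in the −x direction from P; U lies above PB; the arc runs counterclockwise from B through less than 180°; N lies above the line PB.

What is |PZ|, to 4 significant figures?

36.90

Checks: |UZ| = 7.200 ✓; ∠(UZ, ZN) = 90.00° ✓; |ZN| = 28.20 ✓; |PN| = 30.36 ✓.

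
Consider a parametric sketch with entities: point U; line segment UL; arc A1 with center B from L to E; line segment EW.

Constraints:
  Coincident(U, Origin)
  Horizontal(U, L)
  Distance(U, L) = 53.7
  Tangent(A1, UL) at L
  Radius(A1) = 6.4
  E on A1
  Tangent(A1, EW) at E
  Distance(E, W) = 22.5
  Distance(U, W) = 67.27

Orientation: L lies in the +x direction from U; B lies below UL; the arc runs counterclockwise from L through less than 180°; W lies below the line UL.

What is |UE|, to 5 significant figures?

49.387

Checks: |BE| = 6.400 ✓; ∠(BE, EW) = 90.00° ✓; |EW| = 22.50 ✓; |UW| = 67.27 ✓.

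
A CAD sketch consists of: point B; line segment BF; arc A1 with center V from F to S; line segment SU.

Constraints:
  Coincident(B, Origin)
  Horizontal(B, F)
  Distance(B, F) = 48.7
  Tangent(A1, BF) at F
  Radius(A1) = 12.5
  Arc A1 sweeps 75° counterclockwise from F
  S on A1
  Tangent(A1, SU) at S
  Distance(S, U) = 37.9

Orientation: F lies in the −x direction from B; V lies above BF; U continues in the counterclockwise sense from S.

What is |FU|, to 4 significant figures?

50.83

B is at the origin; B and F share the same y with |BF| = 48.7 and F on the −x side, so F = (-48.70, 0.000). A1 meets BF tangentially, so VF is at right angles to BF, so V = F + (0, 12.5) = (-48.70, 12.50). On A1, F sits at bearing -90° from V; a 75° counterclockwise sweep puts S at bearing -15°, so S = V + 12.5·(cos -15°, sin -15°) = (-36.63, 9.265). A1 meets SU tangentially, so VS is at right angles to SU, so SU runs along (−sin -15°, cos -15°); with |SU| = 37.9, U = (-26.82, 45.87). Then |FU| = |U − F| = 50.83.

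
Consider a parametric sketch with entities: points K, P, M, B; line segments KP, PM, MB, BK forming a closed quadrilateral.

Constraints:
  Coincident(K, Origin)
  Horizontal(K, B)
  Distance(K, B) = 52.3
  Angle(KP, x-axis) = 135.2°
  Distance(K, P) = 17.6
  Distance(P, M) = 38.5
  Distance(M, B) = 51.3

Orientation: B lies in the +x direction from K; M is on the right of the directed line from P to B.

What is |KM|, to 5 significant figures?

22.265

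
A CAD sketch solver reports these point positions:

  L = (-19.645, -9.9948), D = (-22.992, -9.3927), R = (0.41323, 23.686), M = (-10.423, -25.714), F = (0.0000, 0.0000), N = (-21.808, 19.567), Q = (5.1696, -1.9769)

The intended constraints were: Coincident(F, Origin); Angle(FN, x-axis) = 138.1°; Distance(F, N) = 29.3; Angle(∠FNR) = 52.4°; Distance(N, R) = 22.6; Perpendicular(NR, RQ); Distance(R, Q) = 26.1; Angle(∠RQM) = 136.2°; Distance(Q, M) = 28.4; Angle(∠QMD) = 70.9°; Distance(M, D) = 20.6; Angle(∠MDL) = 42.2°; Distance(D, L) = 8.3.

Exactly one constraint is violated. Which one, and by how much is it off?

Distance(D, L) = 8.3 — off by 4.90.

F = (0.00, 0.00) ✓; FN at 138.1° ✓; |FN| = 29.30 ✓; ∠FNR = 52.40° ✓; |NR| = 22.60 ✓; ∠(NR, RQ) = 90.00° ✓; |RQ| = 26.10 ✓; ∠RQM = 136.2° ✓; |QM| = 28.40 ✓; ∠QMD = 70.90° ✓; |MD| = 20.60 ✓; ∠MDL = 42.20° ✓; |DL| = 3.401 ✗.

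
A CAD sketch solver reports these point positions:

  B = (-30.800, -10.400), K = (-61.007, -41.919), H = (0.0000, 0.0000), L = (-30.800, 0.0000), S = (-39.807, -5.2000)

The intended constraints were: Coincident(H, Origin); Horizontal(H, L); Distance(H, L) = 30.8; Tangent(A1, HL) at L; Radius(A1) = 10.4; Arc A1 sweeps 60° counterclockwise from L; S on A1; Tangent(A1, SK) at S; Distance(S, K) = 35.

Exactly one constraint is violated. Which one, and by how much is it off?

Distance(S, K) = 35 — off by 7.40.

H = (0.00, 0.00) ✓; H.y = 0.00, L.y = 0.00 ✓; |HL| = 30.80 ✓; ∠(BL, LH) = 90.00° ✓; |BL| = 10.40 ✓; bearing(B→S) − bearing(B→L) = 60.00° ✓; |BS| = 10.40 ✓; ∠(BS, SK) = 90.00° ✓; |SK| = 42.40 ✗.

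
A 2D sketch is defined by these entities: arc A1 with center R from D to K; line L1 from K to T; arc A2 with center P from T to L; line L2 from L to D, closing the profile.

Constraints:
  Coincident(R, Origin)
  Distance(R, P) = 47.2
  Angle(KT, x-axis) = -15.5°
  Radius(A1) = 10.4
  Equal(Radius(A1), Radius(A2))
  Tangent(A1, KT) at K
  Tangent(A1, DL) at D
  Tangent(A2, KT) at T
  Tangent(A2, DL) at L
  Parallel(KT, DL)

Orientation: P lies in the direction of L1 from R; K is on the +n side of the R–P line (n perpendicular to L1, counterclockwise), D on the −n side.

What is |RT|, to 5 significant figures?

48.332

The slot axis is L1's direction at -15.5°, so u = (cos -15.5°, sin -15.5°) = (0.96363, -0.26724) and n = (−sin -15.5°, cos -15.5°) = (0.26724, 0.96363). R is at the origin and P lies 47.2 along u from R, so P = 47.2·u = (45.483, -12.614). Tangency of A1 to both parallel lines with radius 10.4 puts K and D at R ± 10.4·n: K = (2.7793, 10.022), D = (-2.7793, -10.022). Equal radii place T and L the same way about P: T = P + 10.4·n = (48.263, -2.5919), L = P − 10.4·n = (42.704, -22.635). Then |RT| = |T − R| = 48.332.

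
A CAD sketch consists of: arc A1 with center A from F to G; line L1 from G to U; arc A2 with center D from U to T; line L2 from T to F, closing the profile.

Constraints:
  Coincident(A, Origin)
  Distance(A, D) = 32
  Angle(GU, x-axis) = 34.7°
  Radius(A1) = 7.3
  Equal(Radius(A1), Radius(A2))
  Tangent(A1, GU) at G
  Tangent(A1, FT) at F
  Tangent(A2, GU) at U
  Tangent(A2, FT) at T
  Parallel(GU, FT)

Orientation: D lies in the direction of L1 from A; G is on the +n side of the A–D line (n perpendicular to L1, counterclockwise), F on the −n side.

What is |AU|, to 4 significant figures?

32.82

The slot axis is L1's direction at 34.7°, so u = (cos 34.7°, sin 34.7°) = (0.8221, 0.5693) and n = (−sin 34.7°, cos 34.7°) = (-0.5693, 0.8221). A is at the origin and D lies 32.0 along u from A, so D = 32.0·u = (26.31, 18.22). Tangency of A1 to both parallel lines with radius 7.3 puts G and F at A ± 7.3·n: G = (-4.156, 6.002), F = (4.156, -6.002). Equal radii place U and T the same way about D: U = D + 7.3·n = (22.15, 24.22), T = D − 7.3·n = (30.46, 12.22). Then |AU| = |U − A| = 32.82.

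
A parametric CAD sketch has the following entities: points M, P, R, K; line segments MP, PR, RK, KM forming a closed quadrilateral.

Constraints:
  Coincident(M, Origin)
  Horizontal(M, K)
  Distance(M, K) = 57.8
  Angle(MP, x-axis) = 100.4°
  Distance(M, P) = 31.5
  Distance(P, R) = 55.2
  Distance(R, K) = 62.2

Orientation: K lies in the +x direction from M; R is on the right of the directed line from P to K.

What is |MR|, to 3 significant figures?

23.9

M is at the origin; M and K share the same y with |MK| = 57.8 and K in +x, so K = (57.8, 0). MP runs at 100.4° with |MP| = 31.5, so P = (-5.69, 31.0). R is determined by |PR| = 55.2 and |RK| = 62.2 together: it lies at the intersection of circle(P, 55.2) and circle(K, 62.2). With |PK| = 70.6, the foot of the radical line on PK is 29.5 from P and the perpendicular offset is √(55.2² − 29.5²) = 46.7. Taking the right-of-PK solution: R = (0.369, -23.9).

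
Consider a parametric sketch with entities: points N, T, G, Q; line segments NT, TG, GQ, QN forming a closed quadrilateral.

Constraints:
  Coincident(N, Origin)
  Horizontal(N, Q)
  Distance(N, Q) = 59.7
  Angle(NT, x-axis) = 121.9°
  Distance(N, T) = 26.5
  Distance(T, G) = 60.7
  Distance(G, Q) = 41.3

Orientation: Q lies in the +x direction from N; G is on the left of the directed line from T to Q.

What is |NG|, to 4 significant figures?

58.85

Checks: |TG| = 60.70 ✓; |GQ| = 41.30 ✓.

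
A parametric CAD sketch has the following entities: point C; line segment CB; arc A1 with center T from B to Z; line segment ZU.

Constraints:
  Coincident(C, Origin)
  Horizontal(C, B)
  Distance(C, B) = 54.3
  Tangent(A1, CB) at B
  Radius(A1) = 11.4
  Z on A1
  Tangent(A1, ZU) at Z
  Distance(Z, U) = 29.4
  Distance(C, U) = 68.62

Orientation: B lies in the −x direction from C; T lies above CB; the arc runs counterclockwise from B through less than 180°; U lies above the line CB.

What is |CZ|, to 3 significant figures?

46.2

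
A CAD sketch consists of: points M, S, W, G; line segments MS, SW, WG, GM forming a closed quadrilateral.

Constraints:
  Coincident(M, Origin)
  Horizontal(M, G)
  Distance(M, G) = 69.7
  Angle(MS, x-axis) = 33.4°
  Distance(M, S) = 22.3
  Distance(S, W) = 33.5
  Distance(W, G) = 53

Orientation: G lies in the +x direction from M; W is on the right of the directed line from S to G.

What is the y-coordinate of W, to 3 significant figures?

-21.1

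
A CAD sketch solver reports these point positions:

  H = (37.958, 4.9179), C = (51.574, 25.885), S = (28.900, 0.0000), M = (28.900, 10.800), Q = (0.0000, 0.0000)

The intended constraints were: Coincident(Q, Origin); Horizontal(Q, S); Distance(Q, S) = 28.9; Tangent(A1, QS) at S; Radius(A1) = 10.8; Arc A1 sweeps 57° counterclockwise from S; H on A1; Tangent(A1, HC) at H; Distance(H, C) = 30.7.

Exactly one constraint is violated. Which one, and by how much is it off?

Distance(H, C) = 30.7 — off by 5.70.

Q = (0.00, 0.00) ✓; Q.y = 0.00, S.y = 0.00 ✓; |QS| = 28.90 ✓; ∠(MS, SQ) = 90.00° ✓; |MS| = 10.80 ✓; bearing(M→H) − bearing(M→S) = 57.00° ✓; |MH| = 10.80 ✓; ∠(MH, HC) = 90.00° ✓; |HC| = 25.00 ✗.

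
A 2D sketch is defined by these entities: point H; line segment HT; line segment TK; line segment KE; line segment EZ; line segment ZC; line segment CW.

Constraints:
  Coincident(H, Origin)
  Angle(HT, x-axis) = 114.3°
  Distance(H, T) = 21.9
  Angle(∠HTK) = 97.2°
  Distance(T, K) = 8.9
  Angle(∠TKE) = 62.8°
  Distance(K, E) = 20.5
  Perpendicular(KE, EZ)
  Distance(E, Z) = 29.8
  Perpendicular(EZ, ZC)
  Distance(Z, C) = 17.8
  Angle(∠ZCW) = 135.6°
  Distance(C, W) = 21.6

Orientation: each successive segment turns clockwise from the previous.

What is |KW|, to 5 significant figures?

19.438

H is at the origin; HT runs at 114.3° with length 21.9, so T = (-9.0122, 19.960). ∠HTK = 97.2° gives TK at 31.500° from the x-axis; with |TK| = 8.9, K = (-1.4237, 24.610). ∠TKE = 62.8° gives KE at -85.700° from the x-axis; with |KE| = 20.5, E = (0.11340, 4.1677). KE ⟂ EZ, so EZ runs at -175.70°; with |EZ| = 29.8, Z = (-29.603, 1.9333). EZ ⟂ ZC, so ZC runs at 94.300°; with |ZC| = 17.8, C = (-30.937, 19.683). ∠ZCW = 135.6° gives CW at 49.900° from the x-axis; with |CW| = 21.6, W = (-17.024, 36.206). Then |KW| = |W − K| = 19.438.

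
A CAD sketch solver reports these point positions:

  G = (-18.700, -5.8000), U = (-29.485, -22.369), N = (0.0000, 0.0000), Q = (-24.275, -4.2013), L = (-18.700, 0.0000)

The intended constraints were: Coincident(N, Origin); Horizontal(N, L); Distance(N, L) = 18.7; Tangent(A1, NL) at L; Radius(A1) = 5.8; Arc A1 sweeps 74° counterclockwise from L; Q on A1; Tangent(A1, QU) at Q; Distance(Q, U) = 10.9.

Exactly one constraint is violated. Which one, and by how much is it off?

Distance(Q, U) = 10.9 — off by 8.00.

N = (0.00, 0.00) ✓; N.y = 0.00, L.y = 0.00 ✓; |NL| = 18.70 ✓; ∠(GL, LN) = 90.00° ✓; |GL| = 5.800 ✓; bearing(G→Q) − bearing(G→L) = 74.00° ✓; |GQ| = 5.800 ✓; ∠(GQ, QU) = 90.00° ✓; |QU| = 18.90 ✗.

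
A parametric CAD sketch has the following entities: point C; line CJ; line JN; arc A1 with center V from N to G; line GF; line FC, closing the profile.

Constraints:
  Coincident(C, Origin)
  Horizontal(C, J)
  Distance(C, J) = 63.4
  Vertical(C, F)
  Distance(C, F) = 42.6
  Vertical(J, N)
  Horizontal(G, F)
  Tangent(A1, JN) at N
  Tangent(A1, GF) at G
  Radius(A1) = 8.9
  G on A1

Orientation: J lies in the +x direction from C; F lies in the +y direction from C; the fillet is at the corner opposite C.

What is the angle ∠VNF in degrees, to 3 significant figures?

7.99°

The virtual corner opposite C is at (63.4, 42.6). Since A1 is tangent to JN there, VN ⟂ JN and A1 meets GF tangentially, so VG is at right angles to GF, with radius 8.9, so the center V sits 8.9 in from both sides at V = (54.5, 33.7). That places the tangent points at N = (63.4, 33.7) on JN and G = (54.5, 42.6) on GF. Then cos ∠VNF = NV·NF / (|NV||NF|), giving 7.99°.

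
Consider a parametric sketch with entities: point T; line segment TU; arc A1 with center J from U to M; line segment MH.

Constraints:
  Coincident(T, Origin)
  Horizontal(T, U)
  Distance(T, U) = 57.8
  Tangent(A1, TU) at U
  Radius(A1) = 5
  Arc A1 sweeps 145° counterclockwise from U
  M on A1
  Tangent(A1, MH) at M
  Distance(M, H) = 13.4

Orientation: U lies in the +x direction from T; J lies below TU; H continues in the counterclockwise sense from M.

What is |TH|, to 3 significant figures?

68.0

T is at the origin; T and U share the same y with |TU| = 57.8 and U on the +x side, so U = (57.8, 0.00). Tangency of A1 to TU means the radius JU is perpendicular to TU, so J = U + (0, -5) = (57.8, -5.00). On A1, U sits at bearing 90° from J; a 145° counterclockwise sweep puts M at bearing 235°, so M = J + 5.0·(cos 235°, sin 235°) = (54.9, -9.10). Tangency of A1 to MH means the radius JM is perpendicular to MH, so MH runs along (−sin 235°, cos 235°); with |MH| = 13.4, H = (65.9, -16.8). Then |TH| = |H − T| = 68.0.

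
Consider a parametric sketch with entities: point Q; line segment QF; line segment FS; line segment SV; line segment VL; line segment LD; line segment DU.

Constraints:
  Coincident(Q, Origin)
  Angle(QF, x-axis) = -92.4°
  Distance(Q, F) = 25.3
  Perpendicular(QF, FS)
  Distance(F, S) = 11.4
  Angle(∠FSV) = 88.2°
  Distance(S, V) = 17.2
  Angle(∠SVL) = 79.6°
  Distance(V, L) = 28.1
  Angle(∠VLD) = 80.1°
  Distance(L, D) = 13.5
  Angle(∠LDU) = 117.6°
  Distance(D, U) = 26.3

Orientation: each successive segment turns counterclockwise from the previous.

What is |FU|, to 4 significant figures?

15.13

Q is at the origin; QF runs at -92.4° with length 25.3, so F = (-1.059, -25.28). The perpendicularity gives FS at right angles to QF, so FS runs at -2.400°; with |FS| = 11.4, S = (10.33, -25.76). ∠FSV = 88.2° gives SV at 89.40° from the x-axis; with |SV| = 17.2, V = (10.51, -8.556). ∠SVL = 79.6° gives VL at -170.2° from the x-axis; with |VL| = 28.1, L = (-17.18, -13.34). ∠VLD = 80.1° gives LD at -70.30° from the x-axis; with |LD| = 13.5, D = (-12.63, -26.05). ∠LDU = 117.6° gives DU at -7.900° from the x-axis; with |DU| = 26.3, U = (13.42, -29.66). Then |FU| = |U − F| = 15.13.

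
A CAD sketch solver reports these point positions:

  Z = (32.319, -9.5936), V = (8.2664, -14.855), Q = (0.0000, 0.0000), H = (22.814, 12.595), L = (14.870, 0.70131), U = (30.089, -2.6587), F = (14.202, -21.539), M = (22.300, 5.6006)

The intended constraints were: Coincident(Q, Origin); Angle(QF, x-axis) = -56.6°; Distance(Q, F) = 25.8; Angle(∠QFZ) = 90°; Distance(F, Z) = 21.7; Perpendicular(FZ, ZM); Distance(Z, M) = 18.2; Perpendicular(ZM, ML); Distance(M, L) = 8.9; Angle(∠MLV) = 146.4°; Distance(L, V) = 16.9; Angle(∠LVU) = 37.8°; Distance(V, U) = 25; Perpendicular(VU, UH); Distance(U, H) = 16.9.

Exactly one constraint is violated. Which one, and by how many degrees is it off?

Perpendicular(VU, UH) — off by 3.70°.

Q = (0.00, 0.00) ✓; QF at -56.60° ✓; |QF| = 25.80 ✓; ∠QFZ = 90.00° ✓; |FZ| = 21.70 ✓; ∠(FZ, ZM) = 90.00° ✓; |ZM| = 18.20 ✓; ∠(ZM, ML) = 90.00° ✓; |ML| = 8.900 ✓; ∠MLV = 146.4° ✓; |LV| = 16.90 ✓; ∠LVU = 37.80° ✓; |VU| = 25.00 ✓; ∠(VU, UH) = 86.30° ✗; |UH| = 16.90 ✓.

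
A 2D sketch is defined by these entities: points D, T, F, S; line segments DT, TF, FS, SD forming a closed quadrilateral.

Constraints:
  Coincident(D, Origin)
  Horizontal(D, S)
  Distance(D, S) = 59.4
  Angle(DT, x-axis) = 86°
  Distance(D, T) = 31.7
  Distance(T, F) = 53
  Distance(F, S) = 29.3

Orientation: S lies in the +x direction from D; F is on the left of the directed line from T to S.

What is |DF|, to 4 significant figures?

62.30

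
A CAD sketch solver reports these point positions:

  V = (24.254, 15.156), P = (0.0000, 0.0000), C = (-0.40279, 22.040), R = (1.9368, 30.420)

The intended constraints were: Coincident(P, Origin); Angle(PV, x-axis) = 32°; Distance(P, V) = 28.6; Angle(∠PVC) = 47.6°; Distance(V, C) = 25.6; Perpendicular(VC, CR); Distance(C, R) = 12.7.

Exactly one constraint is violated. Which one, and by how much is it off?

Distance(C, R) = 12.7 — off by 4.00.

P = (0.00, 0.00) ✓; PV at 32.00° ✓; |PV| = 28.60 ✓; ∠PVC = 47.60° ✓; |VC| = 25.60 ✓; ∠(VC, CR) = 90.00° ✓; |CR| = 8.700 ✗.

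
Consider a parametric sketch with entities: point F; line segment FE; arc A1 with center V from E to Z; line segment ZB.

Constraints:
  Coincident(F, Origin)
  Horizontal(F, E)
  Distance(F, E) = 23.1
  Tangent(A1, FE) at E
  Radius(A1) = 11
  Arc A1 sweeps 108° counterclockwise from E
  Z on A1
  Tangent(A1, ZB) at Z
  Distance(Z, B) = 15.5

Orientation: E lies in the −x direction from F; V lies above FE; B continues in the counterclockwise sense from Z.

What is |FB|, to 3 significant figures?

34.0

F is at the origin; FE is horizontal with |FE| = 23.1 and E on the −x side, so E = (-23.1, 0.00). A1 meets FE tangentially, so VE is at right angles to FE, so V = E + (0, 11) = (-23.1, 11.0). On A1, E sits at bearing -90° from V; a 108° counterclockwise sweep puts Z at bearing 18°, so Z = V + 11.0·(cos 18°, sin 18°) = (-12.6, 14.4). A1 meets ZB tangentially, so VZ is at right angles to ZB, so ZB runs along (−sin 18°, cos 18°); with |ZB| = 15.5, B = (-17.4, 29.1). Then |FB| = |B − F| = 34.0.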